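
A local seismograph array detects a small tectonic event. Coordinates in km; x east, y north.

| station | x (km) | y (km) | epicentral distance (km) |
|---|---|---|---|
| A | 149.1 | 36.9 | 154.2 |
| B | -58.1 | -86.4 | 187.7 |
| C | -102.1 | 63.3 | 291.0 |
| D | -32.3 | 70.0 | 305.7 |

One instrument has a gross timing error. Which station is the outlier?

D

Solve using three stations at a time. Using A, B, C (subtract circle equations pairwise → linear system) gives (x, y) ≈ (127.3, -115.8).
Distances from that point to each station vs reported:
  A: calculated 154.2 vs reported 154.2 → residual 0.0 km
  B: calculated 187.7 vs reported 187.7 → residual 0.0 km
  C: calculated 291.0 vs reported 291.0 → residual 0.0 km
  D: calculated 244.9 vs reported 305.7 → residual 60.8 km
A, B, C are mutually consistent (residuals ≈ 0); D is off by 60.8 km.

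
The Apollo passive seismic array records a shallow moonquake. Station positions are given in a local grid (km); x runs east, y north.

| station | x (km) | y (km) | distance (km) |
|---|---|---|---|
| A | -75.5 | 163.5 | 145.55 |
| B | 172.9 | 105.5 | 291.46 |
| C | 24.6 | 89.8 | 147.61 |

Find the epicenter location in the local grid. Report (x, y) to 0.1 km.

Circle about each station: (x + 75.5)² + (y − 163.5)² = 145.55²; (x − 172.9)² + (y − 105.5)² = 291.46²; (x − 24.6)² + (y − 89.8)² = 147.61².
Subtracting the A equation from the B and C equations removes the quadratic terms:
496.8 x − 116.0 y = -55171.97
200.2 x − 147.4 y = -24367.21
Solving the 2×2 system: x ≈ -106.1, y ≈ 21.2 km.

x ≈ -106.1 km, y ≈ 21.2 km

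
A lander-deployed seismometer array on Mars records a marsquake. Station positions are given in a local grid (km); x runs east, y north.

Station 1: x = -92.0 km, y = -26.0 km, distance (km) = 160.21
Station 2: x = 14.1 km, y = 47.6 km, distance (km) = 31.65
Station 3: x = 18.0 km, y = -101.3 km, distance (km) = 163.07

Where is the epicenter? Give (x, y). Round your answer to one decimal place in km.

Circle about each station: (x + 92.0)² + (y + 26.0)² = 160.21²; (x − 14.1)² + (y − 47.6)² = 31.65²; (x − 18.0)² + (y + 101.3)² = 163.07².
Subtracting the Station 1 equation from the Station 2 and Station 3 equations removes the quadratic terms:
212.2 x + 147.2 y = 17990.09
220.0 x − 150.6 y = 521.11
Solving the 2×2 system: x ≈ 43.3, y ≈ 59.8 km.
Check against Station 1 (with the unrounded x, y): √((x + 92.0)²+(y + 26.0)²) = 160.21 ≈ 160.21 km. ✓

43.3 km east, 59.8 km north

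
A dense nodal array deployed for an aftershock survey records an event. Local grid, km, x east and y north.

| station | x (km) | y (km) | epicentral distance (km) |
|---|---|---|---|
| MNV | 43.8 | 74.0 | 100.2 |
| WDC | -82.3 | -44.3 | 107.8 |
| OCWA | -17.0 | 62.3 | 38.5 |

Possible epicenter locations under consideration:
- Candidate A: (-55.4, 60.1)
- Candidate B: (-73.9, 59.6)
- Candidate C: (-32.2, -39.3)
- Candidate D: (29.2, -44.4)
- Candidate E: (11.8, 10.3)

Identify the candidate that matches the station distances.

Candidate A

For each candidate, compare |candidate − station| to the reported distance:
Candidate A: residuals MNV 0.0, WDC 0.0, OCWA 0.0 → max 0.0 km
Candidate B: residuals MNV 18.4, WDC 3.6, OCWA 18.5 → max 18.5 km
Candidate C: residuals MNV 36.2, WDC 57.5, OCWA 64.2 → max 64.2 km
Candidate D: residuals MNV 19.1, WDC 3.7, OCWA 77.8 → max 77.8 km
Candidate E: residuals MNV 28.9, WDC 1.0, OCWA 20.9 → max 28.9 km
Only Candidate A has all residuals ≈ 0.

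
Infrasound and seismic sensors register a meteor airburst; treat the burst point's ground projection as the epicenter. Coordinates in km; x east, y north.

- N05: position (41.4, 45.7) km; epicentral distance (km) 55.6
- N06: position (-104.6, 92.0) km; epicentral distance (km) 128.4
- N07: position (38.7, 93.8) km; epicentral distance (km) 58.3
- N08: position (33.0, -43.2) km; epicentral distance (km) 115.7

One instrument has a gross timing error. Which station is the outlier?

Solve using three stations at a time. Using N05, N07, N08 (subtract circle equations pairwise → linear system) gives (x, y) ≈ (-10.9, 63.7).
Distances from that point to each station vs reported:
  N05: calculated 55.3 vs reported 55.6 → residual 0.3 km
  N06: calculated 97.9 vs reported 128.4 → residual 30.5 km
  N07: calculated 58.0 vs reported 58.3 → residual 0.3 km
  N08: calculated 115.5 vs reported 115.7 → residual 0.2 km
N05, N07, N08 are mutually consistent (residuals ≈ 0); N06 is off by 30.5 km.

N06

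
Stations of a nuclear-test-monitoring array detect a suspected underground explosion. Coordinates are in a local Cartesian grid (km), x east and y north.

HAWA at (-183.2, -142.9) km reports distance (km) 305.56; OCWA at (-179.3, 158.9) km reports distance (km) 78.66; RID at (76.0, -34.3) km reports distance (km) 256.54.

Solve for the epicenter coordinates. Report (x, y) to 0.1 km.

Circle about each station: (x + 183.2)² + (y + 142.9)² = 305.56²; (x + 179.3)² + (y − 158.9)² = 78.66²; (x − 76.0)² + (y + 34.3)² = 256.54².
Subtracting the HAWA equation from the OCWA and RID equations removes the quadratic terms:
7.8 x + 603.6 y = 90594.57
518.4 x + 217.2 y = -19476.02
Solving the 2×2 system: x ≈ -101.0, y ≈ 151.4 km.

x ≈ -101.0 km, y ≈ 151.4 km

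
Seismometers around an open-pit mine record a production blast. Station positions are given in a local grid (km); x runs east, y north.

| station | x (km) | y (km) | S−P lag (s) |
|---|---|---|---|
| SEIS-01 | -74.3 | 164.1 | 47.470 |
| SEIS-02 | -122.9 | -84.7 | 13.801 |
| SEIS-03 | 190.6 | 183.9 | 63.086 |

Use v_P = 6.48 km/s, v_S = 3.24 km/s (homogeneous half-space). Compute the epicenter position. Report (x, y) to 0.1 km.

(-55.0, -142.9)

Distance from S−P lag: d = Δt · v_P v_S / (v_P − v_S) = Δt · (6.48·3.24)/(6.48−3.24) ≈ 6.4800·Δt.
So d_SEIS-01 = 307.61, d_SEIS-02 = 89.43, d_SEIS-03 = 408.80 km.
Circle about each station: (x + 74.3)² + (y − 164.1)² = 307.61²; (x + 122.9)² + (y + 84.7)² = 89.43²; (x − 190.6)² + (y − 183.9)² = 408.80².
Subtracting the SEIS-01 equation from the SEIS-02 and SEIS-03 equations removes the quadratic terms:
-97.2 x − 497.6 y = 76455.39
529.8 x + 39.6 y = -34795.26
Solving the 2×2 system: x ≈ -55.0, y ≈ -142.9 km.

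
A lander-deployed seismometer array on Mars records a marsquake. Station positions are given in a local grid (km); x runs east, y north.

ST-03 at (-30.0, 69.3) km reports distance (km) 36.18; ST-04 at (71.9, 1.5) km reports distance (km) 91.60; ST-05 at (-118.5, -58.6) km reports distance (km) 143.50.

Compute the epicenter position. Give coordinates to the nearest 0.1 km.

Circle about each station: (x + 30.0)² + (y − 69.3)² = 36.18²; (x − 71.9)² + (y − 1.5)² = 91.60²; (x + 118.5)² + (y + 58.6)² = 143.50².
Subtracting pairs of circle equations eliminates x²+y² and gives linear equations (the radical axes):
203.8 x − 135.6 y = -7612.20
-177.0 x − 255.8 y = -7509.54
Solving the 2×2 system: x ≈ -12.2, y ≈ 37.8 km.
Check against ST-03 (with the unrounded x, y): √((x + 30.0)²+(y − 69.3)²) = 36.18 ≈ 36.18 km. ✓

-12.2 km east, 37.8 km north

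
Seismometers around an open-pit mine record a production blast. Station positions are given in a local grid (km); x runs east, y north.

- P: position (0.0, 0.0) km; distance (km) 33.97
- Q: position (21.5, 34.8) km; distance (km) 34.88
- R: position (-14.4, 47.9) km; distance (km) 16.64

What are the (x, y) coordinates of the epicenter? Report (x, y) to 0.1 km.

(-13.2, 31.3)

Circle about each station: x² + y² = 33.97²; (x − 21.5)² + (y − 34.8)² = 34.88²; (x + 14.4)² + (y − 47.9)² = 16.64².
Subtracting pairs of circle equations eliminates x²+y² and gives linear equations (the radical axes):
43.0 x + 69.6 y = 1610.64
-28.8 x + 95.8 y = 3378.84
Solving the 2×2 system: x ≈ -13.2, y ≈ 31.3 km.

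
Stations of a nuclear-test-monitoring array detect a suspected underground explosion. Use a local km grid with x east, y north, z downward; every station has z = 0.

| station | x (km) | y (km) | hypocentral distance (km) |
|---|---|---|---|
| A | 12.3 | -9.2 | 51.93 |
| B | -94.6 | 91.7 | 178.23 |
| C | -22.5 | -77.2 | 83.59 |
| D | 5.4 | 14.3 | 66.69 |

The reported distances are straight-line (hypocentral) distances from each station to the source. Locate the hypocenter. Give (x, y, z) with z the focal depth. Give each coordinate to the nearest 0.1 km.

Each station gives a sphere (x−x_i)² + (y−y_i)² + z² = d_i² (stations at z=0).
Subtracting the A sphere from B and C: z² cancels, leaving linear equations in x and y:
-213.8 x + 201.8 y = -11947.09
-69.6 x − 136.0 y = 1939.60
Solving: x ≈ 28.602, y ≈ -28.899 km (keep extra digits for the depth step; rounded: 28.6, -28.9).
Then from the A sphere: z² = 51.93² − (x − 12.3)² − (y + 9.2)² with x = 28.602, y = -28.899, so z ≈ 45.199 ≈ 45.2 km.

x ≈ 28.6 km, y ≈ -28.9 km, depth ≈ 45.2 km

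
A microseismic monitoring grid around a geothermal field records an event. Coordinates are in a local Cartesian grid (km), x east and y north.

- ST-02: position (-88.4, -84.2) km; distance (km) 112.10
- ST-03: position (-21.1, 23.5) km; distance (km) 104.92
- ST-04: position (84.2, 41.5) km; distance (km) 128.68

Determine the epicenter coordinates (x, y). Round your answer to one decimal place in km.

(23.0, -71.7)

Circle about each station: (x + 88.4)² + (y + 84.2)² = 112.10²; (x + 21.1)² + (y − 23.5)² = 104.92²; (x − 84.2)² + (y − 41.5)² = 128.68².
Subtracting pairs of circle equations eliminates x²+y² and gives linear equations (the radical axes):
134.6 x + 215.4 y = -12348.54
345.2 x + 251.4 y = -10084.44
Solving the 2×2 system: x ≈ 23.0, y ≈ -71.7 km.
Check against ST-02 (with the unrounded x, y): √((x + 88.4)²+(y + 84.2)²) = 112.11 ≈ 112.10 km. ✓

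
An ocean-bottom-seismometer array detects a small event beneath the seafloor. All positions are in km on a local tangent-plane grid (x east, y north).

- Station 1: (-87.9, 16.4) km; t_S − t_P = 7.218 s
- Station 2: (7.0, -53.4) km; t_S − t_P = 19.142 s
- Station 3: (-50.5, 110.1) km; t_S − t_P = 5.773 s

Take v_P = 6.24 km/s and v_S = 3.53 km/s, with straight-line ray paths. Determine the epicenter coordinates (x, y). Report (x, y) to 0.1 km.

Distance from S−P lag: d = Δt · v_P v_S / (v_P − v_S) = Δt · (6.24·3.53)/(6.24−3.53) ≈ 8.1281·Δt.
So d_Station 1 = 58.67, d_Station 2 = 155.59, d_Station 3 = 46.92 km.
Circle about each station: (x + 87.9)² + (y − 16.4)² = 58.67²; (x − 7.0)² + (y + 53.4)² = 155.59²; (x + 50.5)² + (y − 110.1)² = 46.92².
Subtracting the Station 1 equation from the Station 2 and Station 3 equations removes the quadratic terms:
189.8 x − 139.6 y = -25860.89
74.8 x + 187.4 y = 7917.57
Solving the 2×2 system: x ≈ -81.3, y ≈ 74.7 km.

(-81.3, 74.7)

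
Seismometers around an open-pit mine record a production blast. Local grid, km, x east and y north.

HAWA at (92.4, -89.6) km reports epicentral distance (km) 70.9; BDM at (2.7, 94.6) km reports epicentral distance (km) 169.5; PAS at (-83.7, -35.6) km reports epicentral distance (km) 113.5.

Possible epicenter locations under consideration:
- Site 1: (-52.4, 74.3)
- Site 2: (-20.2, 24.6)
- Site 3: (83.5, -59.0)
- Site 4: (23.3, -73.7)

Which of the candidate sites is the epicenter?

Site 4

For each candidate, compare |candidate − station| to the reported distance:
Site 1: residuals HAWA 147.8, BDM 110.8, PAS 0.8 → max 147.8 km
Site 2: residuals HAWA 89.5, BDM 95.8, PAS 26.0 → max 95.8 km
Site 3: residuals HAWA 39.0, BDM 4.1, PAS 55.3 → max 55.3 km
Site 4: residuals HAWA 0.0, BDM 0.1, PAS 0.1 → max 0.1 km
Only Site 4 has all residuals ≈ 0.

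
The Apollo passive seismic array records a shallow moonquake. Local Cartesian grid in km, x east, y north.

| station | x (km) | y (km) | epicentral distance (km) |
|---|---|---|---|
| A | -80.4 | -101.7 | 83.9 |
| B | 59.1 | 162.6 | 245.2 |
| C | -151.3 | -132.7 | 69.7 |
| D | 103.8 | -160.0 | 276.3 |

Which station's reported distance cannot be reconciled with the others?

B

Solve using three stations at a time. Using A, C, D (subtract circle equations pairwise → linear system) gives (x, y) ≈ (-154.9, -63.0).
Distances from that point to each station vs reported:
  A: calculated 84.0 vs reported 83.9 → residual 0.1 km
  B: calculated 311.0 vs reported 245.2 → residual 65.8 km
  C: calculated 69.8 vs reported 69.7 → residual 0.1 km
  D: calculated 276.3 vs reported 276.3 → residual 0.0 km
A, C, D are mutually consistent (residuals ≈ 0); B is off by 65.8 km.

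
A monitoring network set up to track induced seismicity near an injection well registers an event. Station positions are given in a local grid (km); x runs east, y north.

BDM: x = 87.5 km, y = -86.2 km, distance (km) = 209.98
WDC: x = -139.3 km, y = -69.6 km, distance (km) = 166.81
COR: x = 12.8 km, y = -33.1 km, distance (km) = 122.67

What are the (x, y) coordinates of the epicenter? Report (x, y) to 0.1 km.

Circle about each station: (x − 87.5)² + (y + 86.2)² = 209.98²; (x + 139.3)² + (y + 69.6)² = 166.81²; (x − 12.8)² + (y + 33.1)² = 122.67².
Subtracting pairs of circle equations eliminates x²+y² and gives linear equations (the radical axes):
-453.6 x + 33.2 y = 25427.98
-149.4 x + 106.2 y = 15216.43
Solving the 2×2 system: x ≈ -50.8, y ≈ 71.8 km.

-50.8 km east, 71.8 km north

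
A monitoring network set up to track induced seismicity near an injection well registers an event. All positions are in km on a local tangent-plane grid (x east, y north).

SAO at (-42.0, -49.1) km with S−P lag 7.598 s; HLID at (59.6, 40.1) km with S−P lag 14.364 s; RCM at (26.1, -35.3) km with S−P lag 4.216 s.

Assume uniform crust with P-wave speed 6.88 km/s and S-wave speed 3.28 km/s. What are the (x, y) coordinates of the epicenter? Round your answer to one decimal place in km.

Distance from S−P lag: d = Δt · v_P v_S / (v_P − v_S) = Δt · (6.88·3.28)/(6.88−3.28) ≈ 6.2684·Δt.
So d_SAO = 47.63, d_HLID = 90.04, d_RCM = 26.43 km.
Circle about each station: (x + 42.0)² + (y + 49.1)² = 47.63²; (x − 59.6)² + (y − 40.1)² = 90.04²; (x − 26.1)² + (y + 35.3)² = 26.43².
Subtracting the SAO equation from the HLID and RCM equations removes the quadratic terms:
203.2 x + 178.4 y = -4853.22
136.2 x + 27.6 y = -677.44
Solving the 2×2 system: x ≈ 0.7, y ≈ -28.0 km.

(0.7, -28.0)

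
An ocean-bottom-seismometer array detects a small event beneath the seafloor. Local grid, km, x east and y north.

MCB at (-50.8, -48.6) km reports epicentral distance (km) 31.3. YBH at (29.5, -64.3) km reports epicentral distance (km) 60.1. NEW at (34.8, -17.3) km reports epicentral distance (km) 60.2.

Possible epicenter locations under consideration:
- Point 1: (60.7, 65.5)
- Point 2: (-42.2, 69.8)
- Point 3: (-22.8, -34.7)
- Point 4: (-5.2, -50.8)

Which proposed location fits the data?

Point 3

For each candidate, compare |candidate − station| to the reported distance:
Point 1: residuals MCB 128.2, YBH 73.4, NEW 26.6 → max 128.2 km
Point 2: residuals MCB 87.4, YBH 92.0, NEW 56.1 → max 92.0 km
Point 3: residuals MCB 0.0, YBH 0.0, NEW 0.0 → max 0.0 km
Point 4: residuals MCB 14.4, YBH 22.9, NEW 8.0 → max 22.9 km
Only Point 3 has all residuals ≈ 0.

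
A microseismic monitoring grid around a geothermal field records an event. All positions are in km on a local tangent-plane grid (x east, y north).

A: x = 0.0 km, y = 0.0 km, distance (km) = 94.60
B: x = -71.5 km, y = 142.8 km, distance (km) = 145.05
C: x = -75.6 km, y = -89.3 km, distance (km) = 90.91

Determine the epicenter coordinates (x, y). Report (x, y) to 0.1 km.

Circle about each station: x² + y² = 94.60²; (x + 71.5)² + (y − 142.8)² = 145.05²; (x + 75.6)² + (y + 89.3)² = 90.91².
Subtracting the A equation from the B and C equations removes the quadratic terms:
-143.0 x + 285.6 y = 13413.75
-151.2 x − 178.6 y = 14374.38
Solving the 2×2 system: x ≈ -94.6, y ≈ -0.4 km.

x ≈ -94.6 km, y ≈ -0.4 km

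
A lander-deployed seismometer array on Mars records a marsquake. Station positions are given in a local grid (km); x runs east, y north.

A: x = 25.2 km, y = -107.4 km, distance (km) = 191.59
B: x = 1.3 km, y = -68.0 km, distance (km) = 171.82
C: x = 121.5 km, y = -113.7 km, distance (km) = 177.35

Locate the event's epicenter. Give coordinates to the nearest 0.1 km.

Circle about each station: (x − 25.2)² + (y + 107.4)² = 191.59²; (x − 1.3)² + (y + 68.0)² = 171.82²; (x − 121.5)² + (y + 113.7)² = 177.35².
Subtracting pairs of circle equations eliminates x²+y² and gives linear equations (the radical axes):
-47.8 x + 78.8 y = -359.49
192.6 x − 12.6 y = 20773.85
Solving the 2×2 system: x ≈ 112.0, y ≈ 63.4 km.

x ≈ 112.0 km, y ≈ 63.4 km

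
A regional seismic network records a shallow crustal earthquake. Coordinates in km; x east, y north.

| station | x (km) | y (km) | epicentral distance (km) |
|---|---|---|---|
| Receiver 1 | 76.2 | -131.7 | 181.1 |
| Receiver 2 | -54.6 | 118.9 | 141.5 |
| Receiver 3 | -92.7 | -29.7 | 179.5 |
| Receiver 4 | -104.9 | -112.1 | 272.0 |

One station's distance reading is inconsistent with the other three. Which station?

Solve using three stations at a time. Using Receiver 1, Receiver 2, Receiver 3 (subtract circle equations pairwise → linear system) gives (x, y) ≈ (68.5, 49.2).
Distances from that point to each station vs reported:
  Receiver 1: calculated 181.1 vs reported 181.1 → residual 0.0 km
  Receiver 2: calculated 141.5 vs reported 141.5 → residual 0.0 km
  Receiver 3: calculated 179.5 vs reported 179.5 → residual 0.0 km
  Receiver 4: calculated 236.8 vs reported 272.0 → residual 35.2 km
Receiver 1, Receiver 2, Receiver 3 are mutually consistent (residuals ≈ 0); Receiver 4 is off by 35.2 km.

Receiver 4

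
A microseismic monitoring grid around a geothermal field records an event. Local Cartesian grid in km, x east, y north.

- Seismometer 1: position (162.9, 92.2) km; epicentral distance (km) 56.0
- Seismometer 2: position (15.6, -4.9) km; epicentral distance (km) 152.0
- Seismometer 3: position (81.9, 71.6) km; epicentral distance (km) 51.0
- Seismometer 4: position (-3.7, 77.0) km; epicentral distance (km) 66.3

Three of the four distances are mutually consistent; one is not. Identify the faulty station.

Solve using three stations at a time. Using Seismometer 1, Seismometer 2, Seismometer 3 (subtract circle equations pairwise → linear system) gives (x, y) ≈ (111.1, 113.3).
Distances from that point to each station vs reported:
  Seismometer 1: calculated 55.9 vs reported 56.0 → residual 0.1 km
  Seismometer 2: calculated 152.0 vs reported 152.0 → residual 0.0 km
  Seismometer 3: calculated 50.9 vs reported 51.0 → residual 0.1 km
  Seismometer 4: calculated 120.4 vs reported 66.3 → residual 54.1 km
Seismometer 1, Seismometer 2, Seismometer 3 are mutually consistent (residuals ≈ 0); Seismometer 4 is off by 54.1 km.

Seismometer 4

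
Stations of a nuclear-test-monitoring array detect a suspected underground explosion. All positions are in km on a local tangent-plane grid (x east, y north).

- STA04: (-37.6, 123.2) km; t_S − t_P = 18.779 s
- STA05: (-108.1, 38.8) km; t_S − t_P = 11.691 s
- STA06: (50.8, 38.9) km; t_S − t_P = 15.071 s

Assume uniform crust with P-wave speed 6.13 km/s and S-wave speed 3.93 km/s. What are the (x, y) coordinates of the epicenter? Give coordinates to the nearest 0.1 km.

Distance from S−P lag: d = Δt · v_P v_S / (v_P − v_S) = Δt · (6.13·3.93)/(6.13−3.93) ≈ 10.9504·Δt.
So d_STA04 = 205.64, d_STA05 = 128.02, d_STA06 = 165.03 km.
Circle about each station: (x + 37.6)² + (y − 123.2)² = 205.64²; (x + 108.1)² + (y − 38.8)² = 128.02²; (x − 50.8)² + (y − 38.9)² = 165.03².
Subtracting the STA04 equation from the STA05 and STA06 equations removes the quadratic terms:
-141.0 x − 168.8 y = 22497.74
176.8 x − 168.6 y = 2554.76
Solving the 2×2 system: x ≈ -62.7, y ≈ -80.9 km.

x ≈ -62.7 km, y ≈ -80.9 km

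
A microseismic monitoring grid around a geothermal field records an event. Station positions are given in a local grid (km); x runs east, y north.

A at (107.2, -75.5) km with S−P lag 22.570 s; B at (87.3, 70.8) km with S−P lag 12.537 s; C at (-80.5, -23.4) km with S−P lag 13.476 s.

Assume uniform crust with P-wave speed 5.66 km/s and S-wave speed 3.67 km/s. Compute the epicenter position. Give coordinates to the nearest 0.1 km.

Distance from S−P lag: d = Δt · v_P v_S / (v_P − v_S) = Δt · (5.66·3.67)/(5.66−3.67) ≈ 10.4383·Δt.
So d_A = 235.59, d_B = 130.86, d_C = 140.67 km.
Circle about each station: (x − 107.2)² + (y + 75.5)² = 235.59²; (x − 87.3)² + (y − 70.8)² = 130.86²; (x + 80.5)² + (y + 23.4)² = 140.67².
Subtracting the A equation from the B and C equations removes the quadratic terms:
-39.8 x + 292.6 y = 33820.15
-375.4 x + 104.2 y = 25550.32
Solving the 2×2 system: x ≈ -37.4, y ≈ 110.5 km.

x ≈ -37.4 km, y ≈ 110.5 km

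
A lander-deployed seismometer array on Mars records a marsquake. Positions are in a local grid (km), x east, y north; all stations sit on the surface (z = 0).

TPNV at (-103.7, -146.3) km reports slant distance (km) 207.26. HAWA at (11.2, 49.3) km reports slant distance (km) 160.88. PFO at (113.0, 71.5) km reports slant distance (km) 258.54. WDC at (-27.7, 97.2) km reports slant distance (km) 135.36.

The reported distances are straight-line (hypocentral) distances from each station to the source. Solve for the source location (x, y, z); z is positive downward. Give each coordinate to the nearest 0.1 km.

x ≈ -136.4 km, y ≈ 48.1 km, depth ≈ 64.0 km

Each station gives a sphere (x−x_i)² + (y−y_i)² + z² = d_i² (stations at z=0).
Subtracting the TPNV sphere from HAWA and PFO: z² cancels, leaving linear equations in x and y:
229.8 x + 391.2 y = -12527.12
433.4 x + 435.6 y = -38162.35
Solving: x ≈ -136.400, y ≈ 48.102 km (keep extra digits for the depth step; rounded: -136.4, 48.1).
Then from the TPNV sphere: z² = 207.26² − (x + 103.7)² − (y + 146.3)² with x = -136.400, y = 48.102, so z ≈ 63.994 ≈ 64.0 km.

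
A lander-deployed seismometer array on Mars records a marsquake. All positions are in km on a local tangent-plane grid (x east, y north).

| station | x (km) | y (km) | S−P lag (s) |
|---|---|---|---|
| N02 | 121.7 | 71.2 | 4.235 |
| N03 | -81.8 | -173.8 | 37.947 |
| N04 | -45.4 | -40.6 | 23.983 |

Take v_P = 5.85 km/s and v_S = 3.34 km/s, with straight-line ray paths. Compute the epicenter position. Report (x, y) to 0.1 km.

Distance from S−P lag: d = Δt · v_P v_S / (v_P − v_S) = Δt · (5.85·3.34)/(5.85−3.34) ≈ 7.7845·Δt.
So d_N02 = 32.97, d_N03 = 295.40, d_N04 = 186.69 km.
Circle about each station: (x − 121.7)² + (y − 71.2)² = 32.97²; (x + 81.8)² + (y + 173.8)² = 295.40²; (x + 45.4)² + (y + 40.6)² = 186.69².
Subtracting the N02 equation from the N03 and N04 equations removes the quadratic terms:
-407.0 x − 490.0 y = -69156.79
-334.2 x − 223.6 y = -49936.95
Solving the 2×2 system: x ≈ 123.8, y ≈ 38.3 km.
Check against N02 (with the unrounded x, y): √((x − 121.7)²+(y − 71.2)²) = 32.95 ≈ 32.97 km. ✓

x ≈ 123.8 km, y ≈ 38.3 km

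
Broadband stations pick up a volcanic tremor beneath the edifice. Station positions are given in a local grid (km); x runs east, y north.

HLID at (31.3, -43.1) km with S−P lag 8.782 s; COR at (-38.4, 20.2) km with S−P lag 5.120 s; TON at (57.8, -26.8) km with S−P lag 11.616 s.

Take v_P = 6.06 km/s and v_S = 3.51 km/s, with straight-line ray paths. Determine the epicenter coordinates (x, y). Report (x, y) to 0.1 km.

x ≈ -39.0 km, y ≈ -22.5 km

Distance from S−P lag: d = Δt · v_P v_S / (v_P − v_S) = Δt · (6.06·3.51)/(6.06−3.51) ≈ 8.3414·Δt.
So d_HLID = 73.25, d_COR = 42.71, d_TON = 96.89 km.
Circle about each station: (x − 31.3)² + (y + 43.1)² = 73.25²; (x + 38.4)² + (y − 20.2)² = 42.71²; (x − 57.8)² + (y + 26.8)² = 96.89².
Subtracting the HLID equation from the COR and TON equations removes the quadratic terms:
-139.4 x + 126.6 y = 2586.72
53.0 x + 32.6 y = -2800.33
Solving the 2×2 system: x ≈ -39.0, y ≈ -22.5 km.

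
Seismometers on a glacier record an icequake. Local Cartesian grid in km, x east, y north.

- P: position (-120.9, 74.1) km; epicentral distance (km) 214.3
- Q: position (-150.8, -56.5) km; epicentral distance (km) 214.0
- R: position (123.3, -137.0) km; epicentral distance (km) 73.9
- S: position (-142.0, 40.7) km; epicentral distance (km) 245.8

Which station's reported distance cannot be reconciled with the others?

P

Solve using three stations at a time. Using Q, R, S (subtract circle equations pairwise → linear system) gives (x, y) ≈ (58.4, -101.7).
Distances from that point to each station vs reported:
  P: calculated 251.1 vs reported 214.3 → residual 36.8 km
  Q: calculated 214.0 vs reported 214.0 → residual 0.0 km
  R: calculated 73.9 vs reported 73.9 → residual 0.0 km
  S: calculated 245.8 vs reported 245.8 → residual 0.0 km
Q, R, S are mutually consistent (residuals ≈ 0); P is off by 36.8 km.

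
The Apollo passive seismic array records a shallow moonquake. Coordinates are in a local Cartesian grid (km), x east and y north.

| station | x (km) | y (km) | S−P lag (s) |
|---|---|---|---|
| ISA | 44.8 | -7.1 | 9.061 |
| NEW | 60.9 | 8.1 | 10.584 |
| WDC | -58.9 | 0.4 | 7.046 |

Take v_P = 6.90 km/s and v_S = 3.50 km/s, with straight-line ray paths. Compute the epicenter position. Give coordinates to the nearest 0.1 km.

Distance from S−P lag: d = Δt · v_P v_S / (v_P − v_S) = Δt · (6.90·3.50)/(6.90−3.50) ≈ 7.1029·Δt.
So d_ISA = 64.36, d_NEW = 75.18, d_WDC = 50.05 km.
Circle about each station: (x − 44.8)² + (y + 7.1)² = 64.36²; (x − 60.9)² + (y − 8.1)² = 75.18²; (x + 58.9)² + (y − 0.4)² = 50.05².
Subtracting pairs of circle equations eliminates x²+y² and gives linear equations (the radical axes):
32.2 x + 30.4 y = 207.15
-207.4 x + 15.0 y = 3049.13
Solving the 2×2 system: x ≈ -13.2, y ≈ 20.8 km.
Check against ISA (with the unrounded x, y): √((x − 44.8)²+(y + 7.1)²) = 64.36 ≈ 64.36 km. ✓

-13.2 km east, 20.8 km north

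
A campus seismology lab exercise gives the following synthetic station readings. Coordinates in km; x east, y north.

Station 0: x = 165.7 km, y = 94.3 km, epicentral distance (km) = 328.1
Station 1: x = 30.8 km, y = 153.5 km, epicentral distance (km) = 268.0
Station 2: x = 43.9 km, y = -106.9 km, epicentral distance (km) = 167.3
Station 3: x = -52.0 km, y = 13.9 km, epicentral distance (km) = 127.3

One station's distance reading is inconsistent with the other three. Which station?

Solve using three stations at a time. Using Station 0, Station 1, Station 2 (subtract circle equations pairwise → linear system) gives (x, y) ≈ (-119.1, -68.7).
Distances from that point to each station vs reported:
  Station 0: calculated 328.1 vs reported 328.1 → residual 0.0 km
  Station 1: calculated 268.1 vs reported 268.0 → residual 0.1 km
  Station 2: calculated 167.4 vs reported 167.3 → residual 0.1 km
  Station 3: calculated 106.4 vs reported 127.3 → residual 20.9 km
Station 0, Station 1, Station 2 are mutually consistent (residuals ≈ 0); Station 3 is off by 20.9 km.

Station 3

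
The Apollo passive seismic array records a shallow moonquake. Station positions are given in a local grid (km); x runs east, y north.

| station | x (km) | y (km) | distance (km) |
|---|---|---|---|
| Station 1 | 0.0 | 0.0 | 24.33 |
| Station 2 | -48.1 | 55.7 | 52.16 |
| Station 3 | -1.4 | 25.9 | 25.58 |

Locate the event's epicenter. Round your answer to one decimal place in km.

Circle about each station: x² + y² = 24.33²; (x + 48.1)² + (y − 55.7)² = 52.16²; (x + 1.4)² + (y − 25.9)² = 25.58².
Subtracting the Station 1 equation from the Station 2 and Station 3 equations removes the quadratic terms:
-96.2 x + 111.4 y = 3287.38
-2.8 x + 51.8 y = 610.38
Solving the 2×2 system: x ≈ -21.9, y ≈ 10.6 km.

-21.9 km east, 10.6 km north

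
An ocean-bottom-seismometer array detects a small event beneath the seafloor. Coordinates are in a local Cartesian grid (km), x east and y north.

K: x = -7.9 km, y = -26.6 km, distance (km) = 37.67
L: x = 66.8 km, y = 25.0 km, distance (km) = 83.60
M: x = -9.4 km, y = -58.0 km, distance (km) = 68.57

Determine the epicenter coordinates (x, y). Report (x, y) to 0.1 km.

(-15.5, 10.3)

Circle about each station: (x + 7.9)² + (y + 26.6)² = 37.67²; (x − 66.8)² + (y − 25.0)² = 83.60²; (x + 9.4)² + (y + 58.0)² = 68.57².
Subtracting pairs of circle equations eliminates x²+y² and gives linear equations (the radical axes):
149.4 x + 103.2 y = -1252.66
-3.0 x − 62.8 y = -600.43
Solving the 2×2 system: x ≈ -15.5, y ≈ 10.3 km.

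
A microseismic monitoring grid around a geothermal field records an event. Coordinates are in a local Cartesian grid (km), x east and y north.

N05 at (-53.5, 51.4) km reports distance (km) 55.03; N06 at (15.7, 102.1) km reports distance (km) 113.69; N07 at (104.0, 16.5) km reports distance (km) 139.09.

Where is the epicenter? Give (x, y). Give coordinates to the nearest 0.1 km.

Circle about each station: (x + 53.5)² + (y − 51.4)² = 55.03²; (x − 15.7)² + (y − 102.1)² = 113.69²; (x − 104.0)² + (y − 16.5)² = 139.09².
Subtracting pairs of circle equations eliminates x²+y² and gives linear equations (the radical axes):
138.4 x + 101.4 y = -4730.43
315.0 x − 69.8 y = -10733.69
Solving the 2×2 system: x ≈ -34.1, y ≈ -0.1 km.
Check against N05 (with the unrounded x, y): √((x + 53.5)²+(y − 51.4)²) = 55.04 ≈ 55.03 km. ✓

x ≈ -34.1 km, y ≈ -0.1 km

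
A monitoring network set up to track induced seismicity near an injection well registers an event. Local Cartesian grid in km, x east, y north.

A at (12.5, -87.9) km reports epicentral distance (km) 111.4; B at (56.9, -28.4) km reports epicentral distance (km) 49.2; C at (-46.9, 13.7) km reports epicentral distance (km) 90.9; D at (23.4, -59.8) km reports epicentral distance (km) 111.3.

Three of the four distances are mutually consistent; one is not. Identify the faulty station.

Solve using three stations at a time. Using A, B, C (subtract circle equations pairwise → linear system) gives (x, y) ≈ (43.8, 19.0).
Distances from that point to each station vs reported:
  A: calculated 111.4 vs reported 111.4 → residual 0.0 km
  B: calculated 49.2 vs reported 49.2 → residual 0.0 km
  C: calculated 90.9 vs reported 90.9 → residual 0.0 km
  D: calculated 81.4 vs reported 111.3 → residual 29.9 km
A, B, C are mutually consistent (residuals ≈ 0); D is off by 29.9 km.

D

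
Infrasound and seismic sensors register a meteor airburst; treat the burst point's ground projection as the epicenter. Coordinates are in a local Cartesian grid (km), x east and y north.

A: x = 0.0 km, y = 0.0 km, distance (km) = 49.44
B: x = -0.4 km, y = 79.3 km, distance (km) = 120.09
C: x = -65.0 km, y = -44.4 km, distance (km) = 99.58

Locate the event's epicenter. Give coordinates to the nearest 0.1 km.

Circle about each station: x² + y² = 49.44²; (x + 0.4)² + (y − 79.3)² = 120.09²; (x + 65.0)² + (y + 44.4)² = 99.58².
Subtracting pairs of circle equations eliminates x²+y² and gives linear equations (the radical axes):
-0.8 x + 158.6 y = -5688.64
-130.0 x − 88.8 y = -1275.50
Solving the 2×2 system: x ≈ 34.2, y ≈ -35.7 km.

34.2 km east, -35.7 km north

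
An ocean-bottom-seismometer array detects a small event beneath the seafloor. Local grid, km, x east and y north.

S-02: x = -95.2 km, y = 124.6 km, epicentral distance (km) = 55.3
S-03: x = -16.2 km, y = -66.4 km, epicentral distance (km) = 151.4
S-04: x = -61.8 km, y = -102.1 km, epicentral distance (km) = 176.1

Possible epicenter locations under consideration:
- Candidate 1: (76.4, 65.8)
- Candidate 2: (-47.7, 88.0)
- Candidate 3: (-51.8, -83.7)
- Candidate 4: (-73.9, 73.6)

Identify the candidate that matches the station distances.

For each candidate, compare |candidate − station| to the reported distance:
Candidate 1: residuals S-02 126.1, S-03 10.0, S-04 41.4 → max 126.1 km
Candidate 2: residuals S-02 4.7, S-03 6.2, S-04 14.5 → max 14.5 km
Candidate 3: residuals S-02 157.5, S-03 111.8, S-04 155.2 → max 157.5 km
Candidate 4: residuals S-02 0.0, S-03 0.0, S-04 0.0 → max 0.0 km
Only Candidate 4 has all residuals ≈ 0.

Candidate 4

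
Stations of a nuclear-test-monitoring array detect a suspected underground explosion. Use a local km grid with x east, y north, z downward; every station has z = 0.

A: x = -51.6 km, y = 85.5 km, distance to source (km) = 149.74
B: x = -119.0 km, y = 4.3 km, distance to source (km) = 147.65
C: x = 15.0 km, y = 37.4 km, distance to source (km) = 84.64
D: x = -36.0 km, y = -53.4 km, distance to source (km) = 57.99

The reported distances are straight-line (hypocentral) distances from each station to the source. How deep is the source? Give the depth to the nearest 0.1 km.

depth ≈ 16.6 km

Each station gives a sphere (x−x_i)² + (y−y_i)² + z² = d_i² (stations at z=0).
Subtracting the A sphere from B and C: z² cancels, leaving linear equations in x and y:
-134.8 x − 162.4 y = 4828.23
133.2 x − 96.2 y = 6909.09
Solving: x ≈ 19.005, y ≈ -45.505 km (keep extra digits for the depth step; rounded: 19.0, -45.5).
Then from the A sphere: z² = 149.74² − (x + 51.6)² − (y − 85.5)² with x = 19.005, y = -45.505, so z ≈ 16.574 ≈ 16.6 km.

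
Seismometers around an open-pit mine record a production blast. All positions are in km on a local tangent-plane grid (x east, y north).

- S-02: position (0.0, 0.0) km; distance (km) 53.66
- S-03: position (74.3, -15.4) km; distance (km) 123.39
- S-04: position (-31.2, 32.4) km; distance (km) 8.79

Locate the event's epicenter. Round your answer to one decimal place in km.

Circle about each station: x² + y² = 53.66²; (x − 74.3)² + (y + 15.4)² = 123.39²; (x + 31.2)² + (y − 32.4)² = 8.79².
Subtracting the S-02 equation from the S-03 and S-04 equations removes the quadratic terms:
148.6 x − 30.8 y = -6588.05
-62.4 x + 64.8 y = 4825.33
Solving the 2×2 system: x ≈ -36.1, y ≈ 39.7 km.
Check against S-02 (with the unrounded x, y): √(x²+y²) = 53.66 ≈ 53.66 km. ✓

-36.1 km east, 39.7 km north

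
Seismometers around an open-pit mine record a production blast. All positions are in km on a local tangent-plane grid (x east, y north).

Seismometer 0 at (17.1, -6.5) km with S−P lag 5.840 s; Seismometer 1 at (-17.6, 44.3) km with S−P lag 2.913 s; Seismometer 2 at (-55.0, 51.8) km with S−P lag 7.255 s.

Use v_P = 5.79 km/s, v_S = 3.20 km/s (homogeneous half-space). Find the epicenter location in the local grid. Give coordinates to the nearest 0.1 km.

Distance from S−P lag: d = Δt · v_P v_S / (v_P − v_S) = Δt · (5.79·3.20)/(5.79−3.20) ≈ 7.1537·Δt.
So d_Seismometer 0 = 41.78, d_Seismometer 1 = 20.84, d_Seismometer 2 = 51.90 km.
Circle about each station: (x − 17.1)² + (y + 6.5)² = 41.78²; (x + 17.6)² + (y − 44.3)² = 20.84²; (x + 55.0)² + (y − 51.8)² = 51.90².
Subtracting the Seismometer 0 equation from the Seismometer 1 and Seismometer 2 equations removes the quadratic terms:
-69.4 x + 101.6 y = 3248.85
-144.2 x + 116.6 y = 4425.54
Solving the 2×2 system: x ≈ -10.8, y ≈ 24.6 km.

-10.8 km east, 24.6 km north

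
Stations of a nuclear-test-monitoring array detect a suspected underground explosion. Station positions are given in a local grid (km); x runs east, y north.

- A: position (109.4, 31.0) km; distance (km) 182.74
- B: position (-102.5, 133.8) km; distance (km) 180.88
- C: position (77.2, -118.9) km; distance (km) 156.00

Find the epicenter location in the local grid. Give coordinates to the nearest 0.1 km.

Circle about each station: (x − 109.4)² + (y − 31.0)² = 182.74²; (x + 102.5)² + (y − 133.8)² = 180.88²; (x − 77.2)² + (y + 118.9)² = 156.00².
Subtracting the A equation from the B and C equations removes the quadratic terms:
-423.8 x + 205.6 y = 16155.66
-64.4 x − 299.8 y = 16225.60
Solving the 2×2 system: x ≈ -58.3, y ≈ -41.6 km.

(-58.3, -41.6)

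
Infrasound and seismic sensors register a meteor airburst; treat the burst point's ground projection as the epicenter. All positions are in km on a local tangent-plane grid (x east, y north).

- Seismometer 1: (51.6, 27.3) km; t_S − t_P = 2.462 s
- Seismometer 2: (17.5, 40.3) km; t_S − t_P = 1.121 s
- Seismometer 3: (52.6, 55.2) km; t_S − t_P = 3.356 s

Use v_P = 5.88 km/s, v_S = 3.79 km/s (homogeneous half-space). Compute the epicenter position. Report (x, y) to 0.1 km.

25.7 km east, 31.6 km north

Distance from S−P lag: d = Δt · v_P v_S / (v_P − v_S) = Δt · (5.88·3.79)/(5.88−3.79) ≈ 10.6628·Δt.
So d_Seismometer 1 = 26.25, d_Seismometer 2 = 11.95, d_Seismometer 3 = 35.78 km.
Circle about each station: (x − 51.6)² + (y − 27.3)² = 26.25²; (x − 17.5)² + (y − 40.3)² = 11.95²; (x − 52.6)² + (y − 55.2)² = 35.78².
Subtracting pairs of circle equations eliminates x²+y² and gives linear equations (the radical axes):
-68.2 x + 26.0 y = -931.25
2.0 x + 55.8 y = 1814.80
Solving the 2×2 system: x ≈ 25.7, y ≈ 31.6 km.
Check against Seismometer 1 (with the unrounded x, y): √((x − 51.6)²+(y − 27.3)²) = 26.25 ≈ 26.25 km. ✓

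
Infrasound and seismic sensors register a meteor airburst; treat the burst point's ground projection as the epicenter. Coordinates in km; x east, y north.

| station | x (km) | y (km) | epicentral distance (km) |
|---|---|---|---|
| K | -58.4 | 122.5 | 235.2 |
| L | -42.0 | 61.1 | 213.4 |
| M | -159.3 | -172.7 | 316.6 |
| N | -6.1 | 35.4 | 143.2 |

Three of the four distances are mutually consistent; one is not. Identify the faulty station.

Solve using three stations at a time. Using K, M, N (subtract circle equations pairwise → linear system) gives (x, y) ≈ (122.4, -28.1).
Distances from that point to each station vs reported:
  K: calculated 235.3 vs reported 235.2 → residual 0.1 km
  L: calculated 187.0 vs reported 213.4 → residual 26.4 km
  M: calculated 316.6 vs reported 316.6 → residual 0.0 km
  N: calculated 143.3 vs reported 143.2 → residual 0.1 km
K, M, N are mutually consistent (residuals ≈ 0); L is off by 26.4 km.

L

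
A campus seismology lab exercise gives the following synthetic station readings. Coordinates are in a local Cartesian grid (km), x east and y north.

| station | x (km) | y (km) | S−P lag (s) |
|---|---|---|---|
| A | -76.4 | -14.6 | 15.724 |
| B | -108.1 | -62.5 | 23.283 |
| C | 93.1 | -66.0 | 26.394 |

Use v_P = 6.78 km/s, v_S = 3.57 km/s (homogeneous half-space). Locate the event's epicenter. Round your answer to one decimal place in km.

(-26.6, 93.0)

Distance from S−P lag: d = Δt · v_P v_S / (v_P − v_S) = Δt · (6.78·3.57)/(6.78−3.57) ≈ 7.5404·Δt.
So d_A = 118.56, d_B = 175.56, d_C = 199.02 km.
Circle about each station: (x + 76.4)² + (y + 14.6)² = 118.56²; (x + 108.1)² + (y + 62.5)² = 175.56²; (x − 93.1)² + (y + 66.0)² = 199.02².
Subtracting the A equation from the B and C equations removes the quadratic terms:
-63.4 x − 95.8 y = -7223.10
339.0 x − 102.8 y = -18579.00
Solving the 2×2 system: x ≈ -26.6, y ≈ 93.0 km.
Check against A (with the unrounded x, y): √((x + 76.4)²+(y + 14.6)²) = 118.57 ≈ 118.56 km. ✓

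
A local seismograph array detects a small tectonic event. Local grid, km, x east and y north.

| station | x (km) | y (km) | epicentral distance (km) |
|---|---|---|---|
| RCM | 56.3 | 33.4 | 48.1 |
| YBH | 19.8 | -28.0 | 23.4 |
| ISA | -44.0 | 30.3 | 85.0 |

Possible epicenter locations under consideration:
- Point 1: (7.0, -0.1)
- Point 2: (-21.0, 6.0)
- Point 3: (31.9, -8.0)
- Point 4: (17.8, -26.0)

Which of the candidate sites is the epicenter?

For each candidate, compare |candidate − station| to the reported distance:
Point 1: residuals RCM 11.5, YBH 7.3, ISA 25.6 → max 25.6 km
Point 2: residuals RCM 33.9, YBH 29.7, ISA 51.5 → max 51.5 km
Point 3: residuals RCM 0.0, YBH 0.0, ISA 0.0 → max 0.0 km
Point 4: residuals RCM 22.7, YBH 20.6, ISA 1.4 → max 22.7 km
Only Point 3 has all residuals ≈ 0.

Point 3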